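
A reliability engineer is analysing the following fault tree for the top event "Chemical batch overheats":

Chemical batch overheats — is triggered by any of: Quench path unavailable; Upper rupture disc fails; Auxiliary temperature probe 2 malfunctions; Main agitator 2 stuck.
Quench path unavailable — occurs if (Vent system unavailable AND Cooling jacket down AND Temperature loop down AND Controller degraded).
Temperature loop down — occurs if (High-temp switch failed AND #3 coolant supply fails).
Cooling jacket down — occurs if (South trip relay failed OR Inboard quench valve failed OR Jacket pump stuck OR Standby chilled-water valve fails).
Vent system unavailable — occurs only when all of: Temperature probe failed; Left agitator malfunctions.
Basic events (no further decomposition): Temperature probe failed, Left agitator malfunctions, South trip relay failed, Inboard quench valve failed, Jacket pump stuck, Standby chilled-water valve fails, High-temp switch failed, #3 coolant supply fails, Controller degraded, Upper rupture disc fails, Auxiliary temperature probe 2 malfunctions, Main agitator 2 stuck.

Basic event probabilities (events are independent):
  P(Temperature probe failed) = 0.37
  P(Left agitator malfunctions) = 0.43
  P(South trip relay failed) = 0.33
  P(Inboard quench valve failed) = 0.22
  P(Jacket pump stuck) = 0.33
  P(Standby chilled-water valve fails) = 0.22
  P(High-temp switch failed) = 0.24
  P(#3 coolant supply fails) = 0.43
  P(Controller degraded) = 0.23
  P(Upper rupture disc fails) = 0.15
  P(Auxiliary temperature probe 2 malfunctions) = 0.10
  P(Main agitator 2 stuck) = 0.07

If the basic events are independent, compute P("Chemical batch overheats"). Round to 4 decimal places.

0.2905

P(Vent system unavailable) [AND] = 0.37 × 0.43 = 0.159100
P(Cooling jacket down) [OR] = 1 − (1−0.33) × (1−0.22) × (1−0.33) × (1−0.22) = 0.726889
P(Temperature loop down) [AND] = 0.24 × 0.43 = 0.103200
P(Quench path unavailable) [AND] = 0.159100 × 0.726889 × 0.103200 × 0.23 = 0.002745
P(Chemical batch overheats) [OR] = 1 − (1−0.002745) × (1−0.15) × (1−0.10) × (1−0.07) = 0.290503
Rounded to 4 decimal places: P(Chemical batch overheats) ≈ 0.2905.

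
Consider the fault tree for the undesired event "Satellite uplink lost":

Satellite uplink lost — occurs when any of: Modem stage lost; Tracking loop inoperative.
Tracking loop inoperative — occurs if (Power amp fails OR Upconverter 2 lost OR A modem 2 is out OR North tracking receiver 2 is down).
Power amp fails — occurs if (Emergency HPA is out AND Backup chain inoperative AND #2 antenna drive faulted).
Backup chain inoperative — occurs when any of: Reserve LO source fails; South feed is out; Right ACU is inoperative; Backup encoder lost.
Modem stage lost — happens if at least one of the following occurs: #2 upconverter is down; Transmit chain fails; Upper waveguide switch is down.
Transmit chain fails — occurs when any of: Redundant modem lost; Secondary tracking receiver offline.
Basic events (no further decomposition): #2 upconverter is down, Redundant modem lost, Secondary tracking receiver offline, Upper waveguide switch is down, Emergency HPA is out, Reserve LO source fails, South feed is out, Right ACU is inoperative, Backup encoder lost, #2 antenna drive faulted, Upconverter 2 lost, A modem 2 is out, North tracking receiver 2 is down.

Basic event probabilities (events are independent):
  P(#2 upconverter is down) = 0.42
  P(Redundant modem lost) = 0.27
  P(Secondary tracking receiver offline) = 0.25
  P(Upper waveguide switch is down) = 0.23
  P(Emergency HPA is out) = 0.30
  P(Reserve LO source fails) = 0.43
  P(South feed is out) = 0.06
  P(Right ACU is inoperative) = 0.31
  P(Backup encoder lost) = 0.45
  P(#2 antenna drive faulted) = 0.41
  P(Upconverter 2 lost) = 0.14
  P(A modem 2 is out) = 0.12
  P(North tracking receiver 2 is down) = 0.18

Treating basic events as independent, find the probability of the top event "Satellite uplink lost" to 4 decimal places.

P(Transmit chain fails) [OR] = 1 − (1−0.27) × (1−0.25) = 0.452500
P(Modem stage lost) [OR] = 1 − (1−0.42) × (1−0.452500) × (1−0.23) = 0.755487
P(Backup chain inoperative) [OR] = 1 − (1−0.43) × (1−0.06) × (1−0.31) × (1−0.45) = 0.796664
P(Power amp fails) [AND] = 0.30 × 0.796664 × 0.41 = 0.097990
P(Tracking loop inoperative) [OR] = 1 − (1−0.097990) × (1−0.14) × (1−0.12) × (1−0.18) = 0.440234
P(Satellite uplink lost) [OR] = 1 − (1−0.755487) × (1−0.440234) = 0.863130
Rounded to 4 decimal places: P(Satellite uplink lost) ≈ 0.8631.

0.8631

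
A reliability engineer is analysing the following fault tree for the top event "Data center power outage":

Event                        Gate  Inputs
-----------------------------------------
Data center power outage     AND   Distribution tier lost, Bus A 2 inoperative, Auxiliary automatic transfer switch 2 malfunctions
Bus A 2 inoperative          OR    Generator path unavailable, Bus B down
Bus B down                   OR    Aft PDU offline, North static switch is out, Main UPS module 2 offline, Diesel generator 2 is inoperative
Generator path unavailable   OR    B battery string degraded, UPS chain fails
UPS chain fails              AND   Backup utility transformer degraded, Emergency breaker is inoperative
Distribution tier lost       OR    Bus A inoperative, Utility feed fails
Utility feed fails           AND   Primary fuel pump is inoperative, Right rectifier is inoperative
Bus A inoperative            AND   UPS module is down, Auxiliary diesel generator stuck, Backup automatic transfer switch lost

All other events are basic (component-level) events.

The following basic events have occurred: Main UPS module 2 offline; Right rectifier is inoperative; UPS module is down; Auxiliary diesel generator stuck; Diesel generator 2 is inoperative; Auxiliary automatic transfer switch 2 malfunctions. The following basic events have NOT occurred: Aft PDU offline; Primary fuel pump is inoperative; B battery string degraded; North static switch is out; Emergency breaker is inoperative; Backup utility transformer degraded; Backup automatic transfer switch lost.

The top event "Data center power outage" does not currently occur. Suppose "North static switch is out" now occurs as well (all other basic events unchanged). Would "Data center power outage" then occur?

No

Counterfactual: set "North static switch is out" to occurred.
Bus A inoperative [AND]: UPS module is down=occurs, Auxiliary diesel generator stuck=occurs, Backup automatic transfer switch lost=not → not all inputs occur → does not occur.
Utility feed fails [AND]: Primary fuel pump is inoperative=not, Right rectifier is inoperative=occurs → not all inputs occur → does not occur.
Distribution tier lost [OR]: Bus A inoperative=not, Utility feed fails=not → no input occurs → does not occur.
UPS chain fails [AND]: Backup utility transformer degraded=not, Emergency breaker is inoperative=not → not all inputs occur → does not occur.
Generator path unavailable [OR]: B battery string degraded=not, UPS chain fails=not → no input occurs → does not occur.
Bus B down [OR]: Aft PDU offline=not, North static switch is out=occurs, Main UPS module 2 offline=occurs, Diesel generator 2 is inoperative=occurs → at least one input occurs → occurs.
Bus A 2 inoperative [OR]: Generator path unavailable=not, Bus B down=occurs → at least one input occurs → occurs.
Data center power outage [AND]: Distribution tier lost=not, Bus A 2 inoperative=occurs, Auxiliary automatic transfer switch 2 malfunctions=occurs → not all inputs occur → does not occur.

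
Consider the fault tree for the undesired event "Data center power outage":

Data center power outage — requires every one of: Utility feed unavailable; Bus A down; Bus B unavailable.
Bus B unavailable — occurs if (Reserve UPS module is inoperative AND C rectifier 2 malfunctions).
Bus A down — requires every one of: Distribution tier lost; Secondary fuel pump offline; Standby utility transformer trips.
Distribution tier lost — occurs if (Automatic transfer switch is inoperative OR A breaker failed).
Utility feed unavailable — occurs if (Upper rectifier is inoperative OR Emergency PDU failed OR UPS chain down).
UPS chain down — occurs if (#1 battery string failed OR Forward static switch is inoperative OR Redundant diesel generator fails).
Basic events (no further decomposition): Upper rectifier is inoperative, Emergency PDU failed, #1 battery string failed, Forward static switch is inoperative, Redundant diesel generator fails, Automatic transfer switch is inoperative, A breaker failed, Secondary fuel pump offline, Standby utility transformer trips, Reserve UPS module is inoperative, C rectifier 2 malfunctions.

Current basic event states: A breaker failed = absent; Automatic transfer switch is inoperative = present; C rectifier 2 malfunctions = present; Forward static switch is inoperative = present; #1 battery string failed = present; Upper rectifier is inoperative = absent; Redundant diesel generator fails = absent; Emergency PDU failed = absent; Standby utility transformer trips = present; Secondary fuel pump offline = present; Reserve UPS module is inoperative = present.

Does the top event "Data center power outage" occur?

UPS chain down [OR]: #1 battery string failed=occurs, Forward static switch is inoperative=occurs, Redundant diesel generator fails=not → at least one input occurs → occurs.
Utility feed unavailable [OR]: Upper rectifier is inoperative=not, Emergency PDU failed=not, UPS chain down=occurs → at least one input occurs → occurs.
Distribution tier lost [OR]: Automatic transfer switch is inoperative=occurs, A breaker failed=not → at least one input occurs → occurs.
Bus A down [AND]: Distribution tier lost=occurs, Secondary fuel pump offline=occurs, Standby utility transformer trips=occurs → all inputs occur → occurs.
Bus B unavailable [AND]: Reserve UPS module is inoperative=occurs, C rectifier 2 malfunctions=occurs → all inputs occur → occurs.
Data center power outage [AND]: Utility feed unavailable=occurs, Bus A down=occurs, Bus B unavailable=occurs → all inputs occur → occurs.

Yes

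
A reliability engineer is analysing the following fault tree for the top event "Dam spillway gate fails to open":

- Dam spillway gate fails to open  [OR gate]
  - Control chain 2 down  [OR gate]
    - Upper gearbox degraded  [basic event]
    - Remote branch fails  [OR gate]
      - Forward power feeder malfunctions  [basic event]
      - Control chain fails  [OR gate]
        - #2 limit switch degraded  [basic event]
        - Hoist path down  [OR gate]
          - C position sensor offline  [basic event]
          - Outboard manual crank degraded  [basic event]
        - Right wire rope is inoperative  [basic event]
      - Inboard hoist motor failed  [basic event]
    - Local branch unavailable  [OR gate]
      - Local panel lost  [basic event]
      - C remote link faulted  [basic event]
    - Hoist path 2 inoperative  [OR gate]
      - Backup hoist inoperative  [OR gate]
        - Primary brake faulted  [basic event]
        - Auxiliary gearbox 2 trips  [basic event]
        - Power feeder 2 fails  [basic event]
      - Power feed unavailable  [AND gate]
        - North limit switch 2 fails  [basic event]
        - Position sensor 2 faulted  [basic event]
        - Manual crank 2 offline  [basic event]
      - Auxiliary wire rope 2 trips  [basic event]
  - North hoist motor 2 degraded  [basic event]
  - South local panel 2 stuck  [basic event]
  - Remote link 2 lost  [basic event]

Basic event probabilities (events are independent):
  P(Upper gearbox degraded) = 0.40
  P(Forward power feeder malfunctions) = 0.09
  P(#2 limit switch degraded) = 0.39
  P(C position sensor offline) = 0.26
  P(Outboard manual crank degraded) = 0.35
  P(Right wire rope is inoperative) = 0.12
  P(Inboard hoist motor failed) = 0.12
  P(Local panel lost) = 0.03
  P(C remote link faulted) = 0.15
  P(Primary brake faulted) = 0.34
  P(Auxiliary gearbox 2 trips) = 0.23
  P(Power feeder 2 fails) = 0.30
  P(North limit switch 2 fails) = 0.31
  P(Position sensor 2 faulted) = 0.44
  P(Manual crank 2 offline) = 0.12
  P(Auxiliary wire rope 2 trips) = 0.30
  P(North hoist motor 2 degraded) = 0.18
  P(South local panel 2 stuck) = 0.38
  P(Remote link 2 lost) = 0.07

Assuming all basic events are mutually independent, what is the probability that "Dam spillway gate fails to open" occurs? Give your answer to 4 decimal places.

P(Hoist path down) [OR] = 1 − (1−0.26) × (1−0.35) = 0.519000
P(Control chain fails) [OR] = 1 − (1−0.39) × (1−0.519000) × (1−0.12) = 0.741799
P(Remote branch fails) [OR] = 1 − (1−0.09) × (1−0.741799) × (1−0.12) = 0.793233
P(Local branch unavailable) [OR] = 1 − (1−0.03) × (1−0.15) = 0.175500
P(Backup hoist inoperative) [OR] = 1 − (1−0.34) × (1−0.23) × (1−0.30) = 0.644260
P(Power feed unavailable) [AND] = 0.31 × 0.44 × 0.12 = 0.016368
P(Hoist path 2 inoperative) [OR] = 1 − (1−0.644260) × (1−0.016368) × (1−0.30) = 0.755058
P(Control chain 2 down) [OR] = 1 − (1−0.40) × (1−0.793233) × (1−0.175500) × (1−0.755058) = 0.974945
P(Dam spillway gate fails to open) [OR] = 1 − (1−0.974945) × (1−0.18) × (1−0.38) × (1−0.07) = 0.988154
Rounded to 4 decimal places: P(Dam spillway gate fails to open) ≈ 0.9882.

0.9882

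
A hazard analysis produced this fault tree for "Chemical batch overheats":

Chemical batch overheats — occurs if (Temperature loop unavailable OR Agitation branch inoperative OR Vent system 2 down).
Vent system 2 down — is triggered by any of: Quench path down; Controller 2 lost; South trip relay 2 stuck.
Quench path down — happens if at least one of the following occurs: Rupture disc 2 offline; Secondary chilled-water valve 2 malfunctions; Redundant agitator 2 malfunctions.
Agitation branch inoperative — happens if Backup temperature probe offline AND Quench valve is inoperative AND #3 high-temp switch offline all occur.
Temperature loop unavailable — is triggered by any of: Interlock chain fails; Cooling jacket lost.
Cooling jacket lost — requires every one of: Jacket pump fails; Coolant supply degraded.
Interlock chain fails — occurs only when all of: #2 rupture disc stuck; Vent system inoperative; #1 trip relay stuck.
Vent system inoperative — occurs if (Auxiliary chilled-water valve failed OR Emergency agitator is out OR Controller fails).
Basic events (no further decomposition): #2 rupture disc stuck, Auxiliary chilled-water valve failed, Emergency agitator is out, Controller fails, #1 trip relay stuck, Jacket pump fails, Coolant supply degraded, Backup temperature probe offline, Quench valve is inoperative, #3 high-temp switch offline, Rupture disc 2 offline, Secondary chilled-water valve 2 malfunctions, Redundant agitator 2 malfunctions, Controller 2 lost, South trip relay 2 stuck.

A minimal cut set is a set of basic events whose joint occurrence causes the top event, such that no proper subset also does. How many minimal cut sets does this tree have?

Vent system inoperative [OR]: union of children's cut sets → 3 cut set(s).
Interlock chain fails [AND]: one cut set from each child combined → 1 × 3 × 1 = 3 cut set(s).
Cooling jacket lost [AND]: one cut set from each child combined → 1 × 1 = 1 cut set(s).
Temperature loop unavailable [OR]: union of children's cut sets → 4 cut set(s).
Agitation branch inoperative [AND]: one cut set from each child combined → 1 × 1 × 1 = 1 cut set(s).
Quench path down [OR]: union of children's cut sets → 3 cut set(s).
Vent system 2 down [OR]: union of children's cut sets → 5 cut set(s).
Chemical batch overheats [OR]: union of children's cut sets → 10 cut set(s).
Minimal cut sets: {#1 trip relay stuck, #2 rupture disc stuck, Auxiliary chilled-water valve failed}; {#1 trip relay stuck, #2 rupture disc stuck, Emergency agitator is out}; {#1 trip relay stuck, #2 rupture disc stuck, Controller fails}; {Coolant supply degraded, Jacket pump fails}; {#3 high-temp switch offline, Backup temperature probe offline, Quench valve is inoperative}; {Rupture disc 2 offline}; {Secondary chilled-water valve 2 malfunctions}; {Redundant agitator 2 malfunctions}; {Controller 2 lost}; {South trip relay 2 stuck}.

10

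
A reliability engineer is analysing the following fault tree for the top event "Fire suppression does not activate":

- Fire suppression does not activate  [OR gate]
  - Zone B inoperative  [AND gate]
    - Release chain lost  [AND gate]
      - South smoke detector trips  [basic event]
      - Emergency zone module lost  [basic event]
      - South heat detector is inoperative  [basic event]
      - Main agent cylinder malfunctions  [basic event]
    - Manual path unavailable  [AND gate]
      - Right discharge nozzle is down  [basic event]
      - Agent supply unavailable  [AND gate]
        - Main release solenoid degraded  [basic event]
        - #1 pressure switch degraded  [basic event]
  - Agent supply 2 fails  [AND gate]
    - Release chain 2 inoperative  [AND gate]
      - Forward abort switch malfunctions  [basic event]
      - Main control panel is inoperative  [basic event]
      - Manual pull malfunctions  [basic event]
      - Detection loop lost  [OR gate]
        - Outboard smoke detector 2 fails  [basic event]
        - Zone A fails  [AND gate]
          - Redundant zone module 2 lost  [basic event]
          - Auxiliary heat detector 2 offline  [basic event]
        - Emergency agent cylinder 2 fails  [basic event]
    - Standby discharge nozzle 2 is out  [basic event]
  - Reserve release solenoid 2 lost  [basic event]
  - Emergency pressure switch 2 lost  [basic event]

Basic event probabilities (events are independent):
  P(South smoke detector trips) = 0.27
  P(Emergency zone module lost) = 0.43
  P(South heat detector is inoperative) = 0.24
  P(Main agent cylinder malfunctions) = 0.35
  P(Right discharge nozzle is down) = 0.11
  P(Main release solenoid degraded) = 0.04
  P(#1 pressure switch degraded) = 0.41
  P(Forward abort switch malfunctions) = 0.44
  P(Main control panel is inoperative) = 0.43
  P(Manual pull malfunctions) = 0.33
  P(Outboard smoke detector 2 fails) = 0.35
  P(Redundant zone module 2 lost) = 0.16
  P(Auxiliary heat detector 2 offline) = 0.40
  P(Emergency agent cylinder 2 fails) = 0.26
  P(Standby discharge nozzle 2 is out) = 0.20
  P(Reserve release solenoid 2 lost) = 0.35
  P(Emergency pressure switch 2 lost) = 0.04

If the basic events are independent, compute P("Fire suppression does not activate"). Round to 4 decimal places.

P(Release chain lost) [AND] = 0.27 × 0.43 × 0.24 × 0.35 = 0.009752
P(Agent supply unavailable) [AND] = 0.04 × 0.41 = 0.016400
P(Manual path unavailable) [AND] = 0.11 × 0.016400 = 0.001804
P(Zone B inoperative) [AND] = 0.009752 × 0.001804 = 0.000018
P(Zone A fails) [AND] = 0.16 × 0.40 = 0.064000
P(Detection loop lost) [OR] = 1 − (1−0.35) × (1−0.064000) × (1−0.26) = 0.549784
P(Release chain 2 inoperative) [AND] = 0.44 × 0.43 × 0.33 × 0.549784 = 0.034326
P(Agent supply 2 fails) [AND] = 0.034326 × 0.20 = 0.006865
P(Fire suppression does not activate) [OR] = 1 − (1−0.000018) × (1−0.006865) × (1−0.35) × (1−0.04) = 0.380295
Rounded to 4 decimal places: P(Fire suppression does not activate) ≈ 0.3803.

0.3803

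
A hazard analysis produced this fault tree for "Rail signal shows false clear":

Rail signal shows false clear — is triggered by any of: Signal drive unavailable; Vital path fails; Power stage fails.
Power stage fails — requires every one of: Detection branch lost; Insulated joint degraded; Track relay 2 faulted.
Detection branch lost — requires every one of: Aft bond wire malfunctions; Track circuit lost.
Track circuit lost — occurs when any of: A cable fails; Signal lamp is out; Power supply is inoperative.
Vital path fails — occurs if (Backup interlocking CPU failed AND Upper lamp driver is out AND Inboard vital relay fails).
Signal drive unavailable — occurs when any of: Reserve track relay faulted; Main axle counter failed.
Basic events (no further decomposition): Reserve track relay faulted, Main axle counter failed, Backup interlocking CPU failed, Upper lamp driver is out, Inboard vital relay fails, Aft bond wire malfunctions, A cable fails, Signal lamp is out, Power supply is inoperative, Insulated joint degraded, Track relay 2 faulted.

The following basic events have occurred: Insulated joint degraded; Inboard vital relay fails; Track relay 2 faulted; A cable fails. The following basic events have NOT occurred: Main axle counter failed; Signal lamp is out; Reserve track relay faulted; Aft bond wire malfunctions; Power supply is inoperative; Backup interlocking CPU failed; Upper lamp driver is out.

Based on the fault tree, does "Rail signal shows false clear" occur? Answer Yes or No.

No

Signal drive unavailable [OR]: Reserve track relay faulted=not, Main axle counter failed=not → no input occurs → does not occur.
Vital path fails [AND]: Backup interlocking CPU failed=not, Upper lamp driver is out=not, Inboard vital relay fails=occurs → not all inputs occur → does not occur.
Track circuit lost [OR]: A cable fails=occurs, Signal lamp is out=not, Power supply is inoperative=not → at least one input occurs → occurs.
Detection branch lost [AND]: Aft bond wire malfunctions=not, Track circuit lost=occurs → not all inputs occur → does not occur.
Power stage fails [AND]: Detection branch lost=not, Insulated joint degraded=occurs, Track relay 2 faulted=occurs → not all inputs occur → does not occur.
Rail signal shows false clear [OR]: Signal drive unavailable=not, Vital path fails=not, Power stage fails=not → no input occurs → does not occur.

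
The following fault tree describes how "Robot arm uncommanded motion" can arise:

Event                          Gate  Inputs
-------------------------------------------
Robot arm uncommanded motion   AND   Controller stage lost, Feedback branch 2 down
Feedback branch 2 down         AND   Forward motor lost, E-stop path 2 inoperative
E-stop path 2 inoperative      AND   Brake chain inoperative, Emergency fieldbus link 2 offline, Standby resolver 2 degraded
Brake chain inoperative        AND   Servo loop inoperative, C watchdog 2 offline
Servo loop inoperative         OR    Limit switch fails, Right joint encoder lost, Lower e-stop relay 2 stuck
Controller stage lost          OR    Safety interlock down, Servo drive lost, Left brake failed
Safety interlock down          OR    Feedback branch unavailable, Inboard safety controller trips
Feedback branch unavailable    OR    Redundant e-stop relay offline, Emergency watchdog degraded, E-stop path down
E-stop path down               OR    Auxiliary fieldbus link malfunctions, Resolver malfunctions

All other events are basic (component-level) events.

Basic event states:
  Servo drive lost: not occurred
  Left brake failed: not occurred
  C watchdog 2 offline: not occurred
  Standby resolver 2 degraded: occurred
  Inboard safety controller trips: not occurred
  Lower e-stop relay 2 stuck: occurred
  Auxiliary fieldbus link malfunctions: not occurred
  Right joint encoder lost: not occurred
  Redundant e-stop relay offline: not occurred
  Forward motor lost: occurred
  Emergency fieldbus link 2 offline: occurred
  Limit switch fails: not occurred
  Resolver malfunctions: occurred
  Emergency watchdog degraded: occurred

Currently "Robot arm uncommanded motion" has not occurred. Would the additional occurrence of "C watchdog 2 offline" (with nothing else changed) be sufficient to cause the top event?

Yes

Counterfactual: set "C watchdog 2 offline" to occurred.
E-stop path down [OR]: Auxiliary fieldbus link malfunctions=not, Resolver malfunctions=occurs → at least one input occurs → occurs.
Feedback branch unavailable [OR]: Redundant e-stop relay offline=not, Emergency watchdog degraded=occurs, E-stop path down=occurs → at least one input occurs → occurs.
Safety interlock down [OR]: Feedback branch unavailable=occurs, Inboard safety controller trips=not → at least one input occurs → occurs.
Controller stage lost [OR]: Safety interlock down=occurs, Servo drive lost=not, Left brake failed=not → at least one input occurs → occurs.
Servo loop inoperative [OR]: Limit switch fails=not, Right joint encoder lost=not, Lower e-stop relay 2 stuck=occurs → at least one input occurs → occurs.
Brake chain inoperative [AND]: Servo loop inoperative=occurs, C watchdog 2 offline=occurs → all inputs occur → occurs.
E-stop path 2 inoperative [AND]: Brake chain inoperative=occurs, Emergency fieldbus link 2 offline=occurs, Standby resolver 2 degraded=occurs → all inputs occur → occurs.
Feedback branch 2 down [AND]: Forward motor lost=occurs, E-stop path 2 inoperative=occurs → all inputs occur → occurs.
Robot arm uncommanded motion [AND]: Controller stage lost=occurs, Feedback branch 2 down=occurs → all inputs occur → occurs.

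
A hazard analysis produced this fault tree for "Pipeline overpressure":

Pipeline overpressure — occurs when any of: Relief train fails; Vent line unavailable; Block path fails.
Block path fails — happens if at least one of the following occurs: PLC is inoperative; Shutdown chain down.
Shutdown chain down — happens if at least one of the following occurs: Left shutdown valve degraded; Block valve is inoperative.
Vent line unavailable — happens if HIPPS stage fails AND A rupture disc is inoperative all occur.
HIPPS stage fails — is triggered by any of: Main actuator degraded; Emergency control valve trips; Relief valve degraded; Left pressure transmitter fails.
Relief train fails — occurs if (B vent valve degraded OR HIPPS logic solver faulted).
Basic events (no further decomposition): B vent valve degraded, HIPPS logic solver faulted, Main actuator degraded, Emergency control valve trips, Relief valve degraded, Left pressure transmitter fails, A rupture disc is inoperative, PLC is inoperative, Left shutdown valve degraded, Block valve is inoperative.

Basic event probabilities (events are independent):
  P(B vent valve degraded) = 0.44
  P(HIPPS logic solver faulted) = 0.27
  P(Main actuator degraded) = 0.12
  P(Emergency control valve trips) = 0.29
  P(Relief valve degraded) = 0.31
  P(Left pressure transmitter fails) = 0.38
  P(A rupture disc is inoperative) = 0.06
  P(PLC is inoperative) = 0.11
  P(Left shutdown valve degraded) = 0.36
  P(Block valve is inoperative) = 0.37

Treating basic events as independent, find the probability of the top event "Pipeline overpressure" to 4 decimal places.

0.8598

P(Relief train fails) [OR] = 1 − (1−0.44) × (1−0.27) = 0.591200
P(HIPPS stage fails) [OR] = 1 − (1−0.12) × (1−0.29) × (1−0.31) × (1−0.38) = 0.732711
P(Vent line unavailable) [AND] = 0.732711 × 0.06 = 0.043963
P(Shutdown chain down) [OR] = 1 − (1−0.36) × (1−0.37) = 0.596800
P(Block path fails) [OR] = 1 − (1−0.11) × (1−0.596800) = 0.641152
P(Pipeline overpressure) [OR] = 1 − (1−0.591200) × (1−0.043963) × (1−0.641152) = 0.859752
Rounded to 4 decimal places: P(Pipeline overpressure) ≈ 0.8598.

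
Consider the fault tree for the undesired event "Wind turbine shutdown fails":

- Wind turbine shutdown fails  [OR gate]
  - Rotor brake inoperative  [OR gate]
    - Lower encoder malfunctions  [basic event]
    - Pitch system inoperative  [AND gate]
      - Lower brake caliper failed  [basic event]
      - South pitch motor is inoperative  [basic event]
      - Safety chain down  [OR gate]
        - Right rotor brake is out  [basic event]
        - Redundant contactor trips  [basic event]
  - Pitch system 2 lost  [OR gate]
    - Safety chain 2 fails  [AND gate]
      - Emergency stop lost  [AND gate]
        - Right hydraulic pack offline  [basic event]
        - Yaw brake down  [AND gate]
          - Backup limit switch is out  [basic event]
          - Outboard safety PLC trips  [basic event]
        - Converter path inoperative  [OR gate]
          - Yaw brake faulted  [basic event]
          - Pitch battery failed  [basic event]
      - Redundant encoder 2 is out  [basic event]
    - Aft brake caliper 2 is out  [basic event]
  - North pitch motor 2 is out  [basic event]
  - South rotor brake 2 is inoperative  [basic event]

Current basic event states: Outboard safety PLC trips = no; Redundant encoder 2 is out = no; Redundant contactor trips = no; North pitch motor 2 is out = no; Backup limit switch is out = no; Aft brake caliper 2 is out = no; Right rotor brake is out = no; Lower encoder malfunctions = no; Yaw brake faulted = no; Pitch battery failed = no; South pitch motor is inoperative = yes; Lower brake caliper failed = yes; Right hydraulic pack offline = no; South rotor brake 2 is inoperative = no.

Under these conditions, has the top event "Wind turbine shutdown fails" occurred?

No

Safety chain down [OR]: Right rotor brake is out=not, Redundant contactor trips=not → no input occurs → does not occur.
Pitch system inoperative [AND]: Lower brake caliper failed=occurs, South pitch motor is inoperative=occurs, Safety chain down=not → not all inputs occur → does not occur.
Rotor brake inoperative [OR]: Lower encoder malfunctions=not, Pitch system inoperative=not → no input occurs → does not occur.
Yaw brake down [AND]: Backup limit switch is out=not, Outboard safety PLC trips=not → not all inputs occur → does not occur.
Converter path inoperative [OR]: Yaw brake faulted=not, Pitch battery failed=not → no input occurs → does not occur.
Emergency stop lost [AND]: Right hydraulic pack offline=not, Yaw brake down=not, Converter path inoperative=not → not all inputs occur → does not occur.
Safety chain 2 fails [AND]: Emergency stop lost=not, Redundant encoder 2 is out=not → not all inputs occur → does not occur.
Pitch system 2 lost [OR]: Safety chain 2 fails=not, Aft brake caliper 2 is out=not → no input occurs → does not occur.
Wind turbine shutdown fails [OR]: Rotor brake inoperative=not, Pitch system 2 lost=not, North pitch motor 2 is out=not, South rotor brake 2 is inoperative=not → no input occurs → does not occur.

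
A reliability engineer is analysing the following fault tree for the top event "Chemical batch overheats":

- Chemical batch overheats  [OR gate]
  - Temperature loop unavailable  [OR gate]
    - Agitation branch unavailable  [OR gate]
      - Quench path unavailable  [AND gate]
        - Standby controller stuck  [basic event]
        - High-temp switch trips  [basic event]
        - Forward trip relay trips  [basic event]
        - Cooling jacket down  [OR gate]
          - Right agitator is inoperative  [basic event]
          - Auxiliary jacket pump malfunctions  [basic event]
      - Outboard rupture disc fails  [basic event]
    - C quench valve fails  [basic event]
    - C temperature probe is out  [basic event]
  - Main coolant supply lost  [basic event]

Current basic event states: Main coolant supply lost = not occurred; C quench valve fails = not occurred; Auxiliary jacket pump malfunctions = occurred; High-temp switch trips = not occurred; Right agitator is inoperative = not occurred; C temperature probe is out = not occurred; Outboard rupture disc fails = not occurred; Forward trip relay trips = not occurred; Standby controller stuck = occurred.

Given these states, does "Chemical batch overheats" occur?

Cooling jacket down [OR]: Right agitator is inoperative=not, Auxiliary jacket pump malfunctions=occurs → at least one input occurs → occurs.
Quench path unavailable [AND]: Standby controller stuck=occurs, High-temp switch trips=not, Forward trip relay trips=not, Cooling jacket down=occurs → not all inputs occur → does not occur.
Agitation branch unavailable [OR]: Quench path unavailable=not, Outboard rupture disc fails=not → no input occurs → does not occur.
Temperature loop unavailable [OR]: Agitation branch unavailable=not, C quench valve fails=not, C temperature probe is out=not → no input occurs → does not occur.
Chemical batch overheats [OR]: Temperature loop unavailable=not, Main coolant supply lost=not → no input occurs → does not occur.

No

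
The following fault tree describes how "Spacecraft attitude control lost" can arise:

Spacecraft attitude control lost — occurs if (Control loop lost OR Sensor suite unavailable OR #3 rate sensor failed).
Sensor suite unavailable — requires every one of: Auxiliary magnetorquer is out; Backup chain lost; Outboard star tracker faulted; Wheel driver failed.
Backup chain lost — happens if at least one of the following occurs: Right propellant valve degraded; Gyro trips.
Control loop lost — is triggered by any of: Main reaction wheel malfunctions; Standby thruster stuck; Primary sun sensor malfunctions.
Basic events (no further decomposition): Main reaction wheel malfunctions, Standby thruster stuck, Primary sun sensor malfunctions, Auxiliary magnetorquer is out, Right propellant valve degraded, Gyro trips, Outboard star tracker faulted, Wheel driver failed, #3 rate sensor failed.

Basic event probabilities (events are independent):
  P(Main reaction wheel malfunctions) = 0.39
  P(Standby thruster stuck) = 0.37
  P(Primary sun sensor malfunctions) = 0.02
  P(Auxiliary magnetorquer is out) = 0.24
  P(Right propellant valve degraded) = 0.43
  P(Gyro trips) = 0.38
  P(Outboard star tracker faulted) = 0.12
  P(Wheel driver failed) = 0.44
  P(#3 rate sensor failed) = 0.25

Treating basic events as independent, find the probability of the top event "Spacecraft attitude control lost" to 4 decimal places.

P(Control loop lost) [OR] = 1 − (1−0.39) × (1−0.37) × (1−0.02) = 0.623386
P(Backup chain lost) [OR] = 1 − (1−0.43) × (1−0.38) = 0.646600
P(Sensor suite unavailable) [AND] = 0.24 × 0.646600 × 0.12 × 0.44 = 0.008194
P(Spacecraft attitude control lost) [OR] = 1 − (1−0.623386) × (1−0.008194) × (1−0.25) = 0.719854
Rounded to 4 decimal places: P(Spacecraft attitude control lost) ≈ 0.7199.

0.7199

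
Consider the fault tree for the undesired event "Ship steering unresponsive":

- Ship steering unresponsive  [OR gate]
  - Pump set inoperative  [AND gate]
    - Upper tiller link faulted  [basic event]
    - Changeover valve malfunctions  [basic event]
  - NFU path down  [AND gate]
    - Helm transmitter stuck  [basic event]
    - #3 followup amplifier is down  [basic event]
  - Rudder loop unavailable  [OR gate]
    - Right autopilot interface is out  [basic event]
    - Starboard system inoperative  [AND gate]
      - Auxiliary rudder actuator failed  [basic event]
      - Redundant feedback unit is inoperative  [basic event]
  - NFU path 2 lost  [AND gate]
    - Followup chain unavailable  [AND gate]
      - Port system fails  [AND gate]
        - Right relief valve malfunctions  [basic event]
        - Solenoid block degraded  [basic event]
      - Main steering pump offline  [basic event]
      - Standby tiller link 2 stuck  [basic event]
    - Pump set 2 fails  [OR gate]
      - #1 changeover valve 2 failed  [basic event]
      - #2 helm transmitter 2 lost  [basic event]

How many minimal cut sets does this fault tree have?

6

Pump set inoperative [AND]: one cut set from each child combined → 1 × 1 = 1 cut set(s).
NFU path down [AND]: one cut set from each child combined → 1 × 1 = 1 cut set(s).
Starboard system inoperative [AND]: one cut set from each child combined → 1 × 1 = 1 cut set(s).
Rudder loop unavailable [OR]: union of children's cut sets → 2 cut set(s).
Port system fails [AND]: one cut set from each child combined → 1 × 1 = 1 cut set(s).
Followup chain unavailable [AND]: one cut set from each child combined → 1 × 1 × 1 = 1 cut set(s).
Pump set 2 fails [OR]: union of children's cut sets → 2 cut set(s).
NFU path 2 lost [AND]: one cut set from each child combined → 1 × 2 = 2 cut set(s).
Ship steering unresponsive [OR]: union of children's cut sets → 6 cut set(s).
Minimal cut sets: {Changeover valve malfunctions, Upper tiller link faulted}; {#3 followup amplifier is down, Helm transmitter stuck}; {Right autopilot interface is out}; {Auxiliary rudder actuator failed, Redundant feedback unit is inoperative}; {#1 changeover valve 2 failed, Main steering pump offline, Right relief valve malfunctions, Solenoid block degraded, Standby tiller link 2 stuck}; {#2 helm transmitter 2 lost, Main steering pump offline, Right relief valve malfunctions, Solenoid block degraded, Standby tiller link 2 stuck}.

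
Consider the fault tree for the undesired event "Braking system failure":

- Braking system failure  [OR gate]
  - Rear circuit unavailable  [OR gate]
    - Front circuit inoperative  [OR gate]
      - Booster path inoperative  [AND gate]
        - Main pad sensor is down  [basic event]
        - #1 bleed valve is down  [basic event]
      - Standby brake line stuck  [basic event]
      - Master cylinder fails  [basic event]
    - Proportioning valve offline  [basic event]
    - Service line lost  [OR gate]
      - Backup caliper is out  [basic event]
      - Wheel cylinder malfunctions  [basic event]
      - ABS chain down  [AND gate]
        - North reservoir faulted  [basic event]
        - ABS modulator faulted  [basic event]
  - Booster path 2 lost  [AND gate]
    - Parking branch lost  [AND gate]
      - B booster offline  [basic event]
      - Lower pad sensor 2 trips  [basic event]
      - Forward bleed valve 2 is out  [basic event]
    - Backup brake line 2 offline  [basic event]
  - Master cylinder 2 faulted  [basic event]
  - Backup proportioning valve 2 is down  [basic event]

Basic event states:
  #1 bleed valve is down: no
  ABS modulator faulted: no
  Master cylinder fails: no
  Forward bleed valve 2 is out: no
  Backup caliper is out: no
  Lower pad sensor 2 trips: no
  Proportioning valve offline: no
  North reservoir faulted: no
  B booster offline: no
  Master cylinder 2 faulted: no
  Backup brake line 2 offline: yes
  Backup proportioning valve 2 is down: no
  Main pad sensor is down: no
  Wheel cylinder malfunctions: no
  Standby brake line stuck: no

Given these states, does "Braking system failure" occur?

No

Booster path inoperative [AND]: Main pad sensor is down=not, #1 bleed valve is down=not → not all inputs occur → does not occur.
Front circuit inoperative [OR]: Booster path inoperative=not, Standby brake line stuck=not, Master cylinder fails=not → no input occurs → does not occur.
ABS chain down [AND]: North reservoir faulted=not, ABS modulator faulted=not → not all inputs occur → does not occur.
Service line lost [OR]: Backup caliper is out=not, Wheel cylinder malfunctions=not, ABS chain down=not → no input occurs → does not occur.
Rear circuit unavailable [OR]: Front circuit inoperative=not, Proportioning valve offline=not, Service line lost=not → no input occurs → does not occur.
Parking branch lost [AND]: B booster offline=not, Lower pad sensor 2 trips=not, Forward bleed valve 2 is out=not → not all inputs occur → does not occur.
Booster path 2 lost [AND]: Parking branch lost=not, Backup brake line 2 offline=occurs → not all inputs occur → does not occur.
Braking system failure [OR]: Rear circuit unavailable=not, Booster path 2 lost=not, Master cylinder 2 faulted=not, Backup proportioning valve 2 is down=not → no input occurs → does not occur.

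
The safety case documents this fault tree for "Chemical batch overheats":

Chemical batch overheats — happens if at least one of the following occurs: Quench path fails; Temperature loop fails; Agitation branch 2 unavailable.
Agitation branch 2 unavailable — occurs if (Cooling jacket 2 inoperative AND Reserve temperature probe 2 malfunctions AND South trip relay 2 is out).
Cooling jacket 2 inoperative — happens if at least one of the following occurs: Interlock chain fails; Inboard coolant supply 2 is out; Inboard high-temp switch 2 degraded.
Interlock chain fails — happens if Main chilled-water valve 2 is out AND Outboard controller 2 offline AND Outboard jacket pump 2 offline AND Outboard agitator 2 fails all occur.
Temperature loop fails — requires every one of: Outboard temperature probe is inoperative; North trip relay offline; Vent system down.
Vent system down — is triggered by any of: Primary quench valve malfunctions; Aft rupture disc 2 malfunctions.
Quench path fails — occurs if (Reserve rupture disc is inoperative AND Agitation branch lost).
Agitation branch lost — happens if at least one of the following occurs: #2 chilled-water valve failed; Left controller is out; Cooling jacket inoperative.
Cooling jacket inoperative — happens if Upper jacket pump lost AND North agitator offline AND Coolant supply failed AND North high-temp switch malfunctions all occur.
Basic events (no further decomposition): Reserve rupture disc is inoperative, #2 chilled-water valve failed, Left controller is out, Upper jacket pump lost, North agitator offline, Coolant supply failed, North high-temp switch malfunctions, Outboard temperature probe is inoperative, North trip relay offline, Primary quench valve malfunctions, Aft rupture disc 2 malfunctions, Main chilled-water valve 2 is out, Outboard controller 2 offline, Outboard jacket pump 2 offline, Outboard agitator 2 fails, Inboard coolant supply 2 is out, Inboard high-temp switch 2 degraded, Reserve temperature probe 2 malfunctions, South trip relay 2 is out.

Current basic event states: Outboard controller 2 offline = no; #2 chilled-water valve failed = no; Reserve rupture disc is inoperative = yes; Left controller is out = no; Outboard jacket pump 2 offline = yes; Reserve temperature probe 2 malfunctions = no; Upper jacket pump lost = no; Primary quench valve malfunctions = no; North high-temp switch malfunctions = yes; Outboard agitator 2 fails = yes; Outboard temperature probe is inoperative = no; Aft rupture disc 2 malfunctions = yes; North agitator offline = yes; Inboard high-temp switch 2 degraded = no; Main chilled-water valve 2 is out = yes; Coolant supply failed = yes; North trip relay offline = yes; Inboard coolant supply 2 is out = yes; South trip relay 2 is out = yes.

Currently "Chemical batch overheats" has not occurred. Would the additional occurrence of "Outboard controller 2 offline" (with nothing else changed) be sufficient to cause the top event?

No

Counterfactual: set "Outboard controller 2 offline" to occurred.
Cooling jacket inoperative [AND]: Upper jacket pump lost=not, North agitator offline=occurs, Coolant supply failed=occurs, North high-temp switch malfunctions=occurs → not all inputs occur → does not occur.
Agitation branch lost [OR]: #2 chilled-water valve failed=not, Left controller is out=not, Cooling jacket inoperative=not → no input occurs → does not occur.
Quench path fails [AND]: Reserve rupture disc is inoperative=occurs, Agitation branch lost=not → not all inputs occur → does not occur.
Vent system down [OR]: Primary quench valve malfunctions=not, Aft rupture disc 2 malfunctions=occurs → at least one input occurs → occurs.
Temperature loop fails [AND]: Outboard temperature probe is inoperative=not, North trip relay offline=occurs, Vent system down=occurs → not all inputs occur → does not occur.
Interlock chain fails [AND]: Main chilled-water valve 2 is out=occurs, Outboard controller 2 offline=occurs, Outboard jacket pump 2 offline=occurs, Outboard agitator 2 fails=occurs → all inputs occur → occurs.
Cooling jacket 2 inoperative [OR]: Interlock chain fails=occurs, Inboard coolant supply 2 is out=occurs, Inboard high-temp switch 2 degraded=not → at least one input occurs → occurs.
Agitation branch 2 unavailable [AND]: Cooling jacket 2 inoperative=occurs, Reserve temperature probe 2 malfunctions=not, South trip relay 2 is out=occurs → not all inputs occur → does not occur.
Chemical batch overheats [OR]: Quench path fails=not, Temperature loop fails=not, Agitation branch 2 unavailable=not → no input occurs → does not occur.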